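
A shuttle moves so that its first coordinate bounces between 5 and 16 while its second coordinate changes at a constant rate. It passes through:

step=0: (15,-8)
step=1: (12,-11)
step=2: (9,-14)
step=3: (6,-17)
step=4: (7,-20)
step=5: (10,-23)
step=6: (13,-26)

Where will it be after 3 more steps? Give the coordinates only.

The first coordinate reflects between 5 and 16, moving 3 per step.
  step 7: 13 → 16
  step 8: 16 → 13
  step 9: 13 → 10
The second coordinate changes by -3 each step: at step 9 it is -35.

(10,-35)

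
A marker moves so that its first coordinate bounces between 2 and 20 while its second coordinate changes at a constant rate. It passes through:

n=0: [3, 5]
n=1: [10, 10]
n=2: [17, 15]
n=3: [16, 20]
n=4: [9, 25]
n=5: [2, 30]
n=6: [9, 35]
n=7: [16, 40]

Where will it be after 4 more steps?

[8, 60]

The first coordinate travels 7 per step and bounces off the walls at 2 and 20.
  step 8: 16 → 17
  step 9: 17 → 10
  step 10: 10 → 3
  step 11: 3 → 8
The second coordinate changes by +5 each step: at step 11 it is 60.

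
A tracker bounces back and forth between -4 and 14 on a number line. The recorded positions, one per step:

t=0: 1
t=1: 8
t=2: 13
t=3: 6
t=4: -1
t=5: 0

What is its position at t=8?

The value reflects between -4 and 14, moving 7 per step.
  step 6: 0 → 7
  step 7: 7 → 14
  step 8: 14 → 7

7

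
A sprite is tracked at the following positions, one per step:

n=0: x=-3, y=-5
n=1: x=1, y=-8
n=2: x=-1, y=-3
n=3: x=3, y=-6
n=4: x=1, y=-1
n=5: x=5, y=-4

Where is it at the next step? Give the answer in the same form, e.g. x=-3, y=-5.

The moves between consecutive positions are (+4,-3), (-2,+5), (+4,-3), (-2,+5), (+4,-3); they repeat the 2-cycle [(+4,-3), (-2,+5)].
step 6: apply (-2,+5) → x=3, y=1

x=3, y=1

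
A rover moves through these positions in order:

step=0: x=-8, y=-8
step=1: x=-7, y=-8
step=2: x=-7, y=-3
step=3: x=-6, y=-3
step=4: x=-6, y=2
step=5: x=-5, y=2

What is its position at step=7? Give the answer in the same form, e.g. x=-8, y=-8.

x=-4, y=7

Step-to-step displacements: (+1,+0), (+0,+5), (+1,+0), (+0,+5), (+1,+0) — a repeating cycle of length 2.
step 6: apply (+0,+5) → x=-5, y=7
step 7: apply (+1,+0) → x=-4, y=7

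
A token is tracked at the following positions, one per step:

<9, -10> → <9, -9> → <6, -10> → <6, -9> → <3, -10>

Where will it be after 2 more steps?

<0, -10>

Differencing gives <+0, +1>, <-3, -1>, <+0, +1>, <-3, -1>. This is the pattern <+0, +1>, <-3, -1> repeated.
step 5: apply <+0, +1> → <3, -9>
step 6: apply <-3, -1> → <0, -10>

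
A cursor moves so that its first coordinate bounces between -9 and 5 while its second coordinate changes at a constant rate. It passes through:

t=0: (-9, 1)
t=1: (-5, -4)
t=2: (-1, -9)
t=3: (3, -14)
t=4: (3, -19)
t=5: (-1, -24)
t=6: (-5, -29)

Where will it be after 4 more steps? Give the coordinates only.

(3, -49)

The first coordinate travels 4 per step and bounces off the walls at -9 and 5.
  step 7: -5 → -9
  step 8: -9 → -5
  step 9: -5 → -1
  step 10: -1 → 3
The second coordinate changes by -5 each step: at step 10 it is -49.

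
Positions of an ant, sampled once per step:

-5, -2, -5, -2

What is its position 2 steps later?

-2

Consecutive displacements +3, -3, +3 scale by a factor of -1 each step.
step 4: -2 − 3 → -5
step 5: -5 + 3 → -2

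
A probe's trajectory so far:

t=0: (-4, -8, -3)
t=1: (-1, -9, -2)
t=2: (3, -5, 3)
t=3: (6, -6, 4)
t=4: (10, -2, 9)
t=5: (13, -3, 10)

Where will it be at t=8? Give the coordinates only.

(24, 4, 21)

The moves between consecutive positions are (+3, -1, +1), (+4, +4, +5), (+3, -1, +1), (+4, +4, +5), (+3, -1, +1); they repeat the 2-cycle [(+3, -1, +1), (+4, +4, +5)].
step 6: apply (+4, +4, +5) → (17, 1, 15)
step 7: apply (+3, -1, +1) → (20, 0, 16)
step 8: apply (+4, +4, +5) → (24, 4, 21)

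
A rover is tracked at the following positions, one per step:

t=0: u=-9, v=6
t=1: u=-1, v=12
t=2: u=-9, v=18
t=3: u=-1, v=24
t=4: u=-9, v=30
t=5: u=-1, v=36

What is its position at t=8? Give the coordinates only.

u=-9, v=54

The u coordinate repeats the cycle [-9, -1] with period 2; step 8 mod 2 = 0, giving -9.
The v coordinate changes by +6 each step, so at step 8 it is 6 + 8·(6) = 54.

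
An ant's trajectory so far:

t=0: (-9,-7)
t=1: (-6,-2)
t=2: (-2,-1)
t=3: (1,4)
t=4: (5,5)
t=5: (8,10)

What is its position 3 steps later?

(19,17)

Step-to-step displacements: (+3,+5), (+4,+1), (+3,+5), (+4,+1), (+3,+5) — a repeating cycle of length 2.
step 6: apply (+4,+1) → (12,11)
step 7: apply (+3,+5) → (15,16)
step 8: apply (+4,+1) → (19,17)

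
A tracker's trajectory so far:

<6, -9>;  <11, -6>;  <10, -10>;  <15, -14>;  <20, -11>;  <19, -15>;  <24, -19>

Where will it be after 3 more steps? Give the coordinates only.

<33, -24>

Step-to-step displacements: <+5, +3>, <-1, -4>, <+5, -4>, <+5, +3>, <-1, -4>, <+5, -4> — a repeating cycle of length 3.
step 7: apply <+5, +3> → <29, -16>
step 8: apply <-1, -4> → <28, -20>
step 9: apply <+5, -4> → <33, -24>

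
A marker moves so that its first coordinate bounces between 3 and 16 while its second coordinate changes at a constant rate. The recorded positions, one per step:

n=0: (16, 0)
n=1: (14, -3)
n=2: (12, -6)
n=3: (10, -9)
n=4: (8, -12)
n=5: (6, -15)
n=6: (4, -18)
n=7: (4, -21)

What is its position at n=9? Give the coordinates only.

The first coordinate reflects between 3 and 16, moving 2 per step.
  step 8: 4 → 6
  step 9: 6 → 8
The second coordinate changes by -3 each step: at step 9 it is -27.

(8, -27)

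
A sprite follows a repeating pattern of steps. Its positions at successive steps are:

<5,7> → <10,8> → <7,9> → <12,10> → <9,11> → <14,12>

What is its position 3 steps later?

<13,15>

The moves between consecutive positions are <+5,+1>, <-3,+1>, <+5,+1>, <-3,+1>, <+5,+1>; they repeat the 2-cycle [<+5,+1>, <-3,+1>].
step 6: apply <-3,+1> → <11,13>
step 7: apply <+5,+1> → <16,14>
step 8: apply <-3,+1> → <13,15>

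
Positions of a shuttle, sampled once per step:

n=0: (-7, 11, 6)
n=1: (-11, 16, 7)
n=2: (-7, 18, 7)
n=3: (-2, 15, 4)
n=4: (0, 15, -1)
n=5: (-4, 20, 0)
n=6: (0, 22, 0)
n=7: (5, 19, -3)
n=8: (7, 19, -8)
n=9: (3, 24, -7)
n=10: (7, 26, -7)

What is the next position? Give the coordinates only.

The moves between consecutive positions are (-4, +5, +1), (+4, +2, +0), (+5, -3, -3), (+2, +0, -5), (-4, +5, +1), (+4, +2, +0), (+5, -3, -3), (+2, +0, -5), (-4, +5, +1), (+4, +2, +0); they repeat the 4-cycle [(-4, +5, +1), (+4, +2, +0), (+5, -3, -3), (+2, +0, -5)].
step 11: apply (+5, -3, -3) → (12, 23, -10)

(12, 23, -10)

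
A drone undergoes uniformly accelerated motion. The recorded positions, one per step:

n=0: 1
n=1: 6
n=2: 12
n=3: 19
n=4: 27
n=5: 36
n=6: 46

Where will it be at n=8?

69

First differences are +5, +6, +7, +8, +9, +10; their common second difference is +1 (constant acceleration).
step 7: 46 + 11 → 57
step 8: 57 + 12 → 69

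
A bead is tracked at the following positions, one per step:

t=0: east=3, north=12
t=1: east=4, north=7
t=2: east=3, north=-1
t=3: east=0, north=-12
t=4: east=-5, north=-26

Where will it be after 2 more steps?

Taking differences between consecutive positions: (+1, -5), (-1, -8), (-3, -11), (-5, -14). These grow by (-2, -3) each step.
step 5: east=-5, north=-26 + (-7, -17) → east=-12, north=-43
step 6: east=-12, north=-43 + (-9, -20) → east=-21, north=-63

east=-21, north=-63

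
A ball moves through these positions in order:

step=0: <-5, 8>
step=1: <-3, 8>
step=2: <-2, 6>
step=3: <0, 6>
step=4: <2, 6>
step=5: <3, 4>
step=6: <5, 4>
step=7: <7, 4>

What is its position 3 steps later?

Differencing gives <+2, +0>, <+1, -2>, <+2, +0>, <+2, +0>, <+1, -2>, <+2, +0>, <+2, +0>. This is the pattern <+2, +0>, <+1, -2>, <+2, +0> repeated.
step 8: apply <+1, -2> → <8, 2>
step 9: apply <+2, +0> → <10, 2>
step 10: apply <+2, +0> → <12, 2>

<12, 2>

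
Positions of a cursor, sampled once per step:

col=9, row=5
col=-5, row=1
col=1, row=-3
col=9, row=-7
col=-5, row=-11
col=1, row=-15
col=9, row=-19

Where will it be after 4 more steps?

Col: cycles through 9, -5, 1 every 3 steps. Step 10 lands at position 1 of the cycle → -5.
Row: linear, -4 per step → -35 at step 10.

col=-5, row=-35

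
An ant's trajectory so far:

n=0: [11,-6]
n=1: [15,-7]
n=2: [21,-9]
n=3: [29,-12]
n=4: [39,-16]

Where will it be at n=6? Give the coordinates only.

[65,-27]

Successive displacements: [+4,-1], [+6,-2], [+8,-3], [+10,-4] — each changes by [+2,-1].
step 5: [39,-16] + [+12,-5] → [51,-21]
step 6: [51,-21] + [+14,-6] → [65,-27]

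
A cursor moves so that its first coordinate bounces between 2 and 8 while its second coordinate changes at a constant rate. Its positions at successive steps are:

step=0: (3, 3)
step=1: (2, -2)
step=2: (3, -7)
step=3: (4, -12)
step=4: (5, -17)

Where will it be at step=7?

The first coordinate reflects between 2 and 8, moving 1 per step.
  step 5: 5 → 6
  step 6: 6 → 7
  step 7: 7 → 8
The second coordinate changes by -5 each step: at step 7 it is -32.

(8, -32)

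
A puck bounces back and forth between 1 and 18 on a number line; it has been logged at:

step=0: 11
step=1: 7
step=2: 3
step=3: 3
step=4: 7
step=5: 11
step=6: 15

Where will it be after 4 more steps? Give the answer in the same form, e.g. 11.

The value reflects between 1 and 18, moving 4 per step.
  step 7: 15 → 17
  step 8: 17 → 13
  step 9: 13 → 9
  step 10: 9 → 5

5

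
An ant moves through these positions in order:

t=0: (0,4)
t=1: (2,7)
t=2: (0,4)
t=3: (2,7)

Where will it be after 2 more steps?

(2,7)

The jumps are (+2,+3), (-2,-3), (+2,+3) — a geometric progression with ratio -1.
step 4: (2,7) + (-2,-3) → (0,4)
step 5: (0,4) + (+2,+3) → (2,7)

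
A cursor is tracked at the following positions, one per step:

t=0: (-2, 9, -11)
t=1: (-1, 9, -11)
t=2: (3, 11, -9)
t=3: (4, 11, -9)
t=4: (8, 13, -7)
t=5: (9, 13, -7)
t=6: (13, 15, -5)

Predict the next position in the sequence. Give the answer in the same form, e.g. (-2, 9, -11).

Step-to-step displacements: (+1, +0, +0), (+4, +2, +2), (+1, +0, +0), (+4, +2, +2), (+1, +0, +0), (+4, +2, +2) — a repeating cycle of length 2.
step 7: apply (+1, +0, +0) → (14, 15, -5)

(14, 15, -5)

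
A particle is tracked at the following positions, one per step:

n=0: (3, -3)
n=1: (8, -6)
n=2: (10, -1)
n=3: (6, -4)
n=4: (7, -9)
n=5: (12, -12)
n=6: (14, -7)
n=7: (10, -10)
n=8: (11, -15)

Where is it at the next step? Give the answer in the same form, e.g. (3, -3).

(16, -18)

Differencing gives (+5, -3), (+2, +5), (-4, -3), (+1, -5), (+5, -3), (+2, +5), (-4, -3), (+1, -5). This is the pattern (+5, -3), (+2, +5), (-4, -3), (+1, -5) repeated.
step 9: apply (+5, -3) → (16, -18)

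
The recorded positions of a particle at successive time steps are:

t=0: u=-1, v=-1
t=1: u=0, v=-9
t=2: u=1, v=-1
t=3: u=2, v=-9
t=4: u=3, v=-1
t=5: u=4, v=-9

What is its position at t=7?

The u coordinate changes by +1 each step, so at step 7 it is -1 + 7·(1) = 6.
The v coordinate repeats the cycle [-1, -9] with period 2; step 7 mod 2 = 1, giving -9.

u=6, v=-9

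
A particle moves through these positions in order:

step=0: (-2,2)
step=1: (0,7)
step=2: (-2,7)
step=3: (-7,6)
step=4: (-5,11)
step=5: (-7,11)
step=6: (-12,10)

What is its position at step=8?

(-12,15)

Differencing gives (+2,+5), (-2,+0), (-5,-1), (+2,+5), (-2,+0), (-5,-1). This is the pattern (+2,+5), (-2,+0), (-5,-1) repeated.
step 7: apply (+2,+5) → (-10,15)
step 8: apply (-2,+0) → (-12,15)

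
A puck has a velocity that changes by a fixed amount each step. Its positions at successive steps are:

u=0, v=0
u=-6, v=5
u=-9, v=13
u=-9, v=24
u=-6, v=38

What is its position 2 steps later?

u=9, v=75

First differences are (-6,+5), (-3,+8), (+0,+11), (+3,+14); their common second difference is (+3,+3) (constant acceleration).
step 5: u=-6, v=38 + (+6,+17) → u=0, v=55
step 6: u=0, v=55 + (+9,+20) → u=9, v=75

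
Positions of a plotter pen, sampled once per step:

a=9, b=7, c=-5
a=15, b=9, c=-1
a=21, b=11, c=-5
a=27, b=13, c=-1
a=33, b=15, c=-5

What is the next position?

The a coordinate changes by +6 each step, so at step 5 it is 9 + 5·(6) = 39.
The b coordinate changes by +2 each step, so at step 5 it is 7 + 5·(2) = 17.
The c coordinate repeats the cycle [-5, -1] with period 2; step 5 mod 2 = 1, giving -1.

a=39, b=17, c=-1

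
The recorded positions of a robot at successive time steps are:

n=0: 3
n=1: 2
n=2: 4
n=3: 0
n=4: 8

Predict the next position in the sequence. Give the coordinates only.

The jumps are -1, +2, -4, +8 — a geometric progression with ratio -2.
step 5: 8 − 16 → -8

-8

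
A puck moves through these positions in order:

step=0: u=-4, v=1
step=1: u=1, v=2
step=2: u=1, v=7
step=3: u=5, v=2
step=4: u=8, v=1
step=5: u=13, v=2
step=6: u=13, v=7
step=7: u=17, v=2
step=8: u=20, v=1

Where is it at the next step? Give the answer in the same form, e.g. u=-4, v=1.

u=25, v=2

Step-to-step displacements: (+5,+1), (+0,+5), (+4,-5), (+3,-1), (+5,+1), (+0,+5), (+4,-5), (+3,-1) — a repeating cycle of length 4.
step 9: apply (+5,+1) → u=25, v=2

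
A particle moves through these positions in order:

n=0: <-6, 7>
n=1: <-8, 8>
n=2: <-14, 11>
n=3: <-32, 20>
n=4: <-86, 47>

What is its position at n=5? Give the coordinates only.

<-248, 128>

The jumps are <-2, +1>, <-6, +3>, <-18, +9>, <-54, +27> — a geometric progression with ratio 3.
step 5: <-86, 47> + <-162, +81> → <-248, 128>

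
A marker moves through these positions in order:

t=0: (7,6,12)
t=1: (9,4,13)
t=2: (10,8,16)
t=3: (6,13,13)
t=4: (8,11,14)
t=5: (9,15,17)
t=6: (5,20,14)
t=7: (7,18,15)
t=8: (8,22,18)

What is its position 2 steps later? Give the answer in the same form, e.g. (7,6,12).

Step-to-step displacements: (+2,-2,+1), (+1,+4,+3), (-4,+5,-3), (+2,-2,+1), (+1,+4,+3), (-4,+5,-3), (+2,-2,+1), (+1,+4,+3) — a repeating cycle of length 3.
step 9: apply (-4,+5,-3) → (4,27,15)
step 10: apply (+2,-2,+1) → (6,25,16)

(6,25,16)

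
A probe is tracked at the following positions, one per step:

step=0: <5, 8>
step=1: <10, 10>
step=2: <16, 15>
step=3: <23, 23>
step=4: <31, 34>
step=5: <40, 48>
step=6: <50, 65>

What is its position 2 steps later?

Successive displacements: <+5, +2>, <+6, +5>, <+7, +8>, <+8, +11>, <+9, +14>, <+10, +17> — each changes by <+1, +3>.
step 7: <50, 65> + <+11, +20> → <61, 85>
step 8: <61, 85> + <+12, +23> → <73, 108>

<73, 108>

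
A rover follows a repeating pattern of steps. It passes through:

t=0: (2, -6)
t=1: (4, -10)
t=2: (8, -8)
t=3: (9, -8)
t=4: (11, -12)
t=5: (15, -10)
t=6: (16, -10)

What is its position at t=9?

(23, -12)

Differencing gives (+2, -4), (+4, +2), (+1, +0), (+2, -4), (+4, +2), (+1, +0). This is the pattern (+2, -4), (+4, +2), (+1, +0) repeated.
step 7: apply (+2, -4) → (18, -14)
step 8: apply (+4, +2) → (22, -12)
step 9: apply (+1, +0) → (23, -12)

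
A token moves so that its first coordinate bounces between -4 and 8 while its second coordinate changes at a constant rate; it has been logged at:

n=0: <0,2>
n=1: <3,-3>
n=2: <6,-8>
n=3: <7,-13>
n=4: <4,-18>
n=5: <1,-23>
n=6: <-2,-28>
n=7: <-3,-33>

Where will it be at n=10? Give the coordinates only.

<6,-48>

The first coordinate reflects between -4 and 8, moving 3 per step.
  step 8: -3 → 0
  step 9: 0 → 3
  step 10: 3 → 6
The second coordinate changes by -5 each step: at step 10 it is -48.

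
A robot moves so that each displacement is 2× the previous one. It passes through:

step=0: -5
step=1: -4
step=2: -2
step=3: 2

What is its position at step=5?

Step-to-step displacements: +1, +2, +4; each is 2× the previous.
step 4: 2 + 8 → 10
step 5: 10 + 16 → 26

26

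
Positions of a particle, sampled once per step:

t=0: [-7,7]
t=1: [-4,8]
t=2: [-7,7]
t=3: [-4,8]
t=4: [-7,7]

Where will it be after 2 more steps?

The jumps are [+3,+1], [-3,-1], [+3,+1], [-3,-1] — a geometric progression with ratio -1.
step 5: [-7,7] + [+3,+1] → [-4,8]
step 6: [-4,8] + [-3,-1] → [-7,7]

[-7,7]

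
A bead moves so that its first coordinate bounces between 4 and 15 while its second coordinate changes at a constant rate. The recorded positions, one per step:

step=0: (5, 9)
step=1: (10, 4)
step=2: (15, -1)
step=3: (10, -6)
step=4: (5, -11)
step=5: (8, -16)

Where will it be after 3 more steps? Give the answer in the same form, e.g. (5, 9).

(7, -31)

The first coordinate reflects between 4 and 15, moving 5 per step.
  step 6: 8 → 13
  step 7: 13 → 12
  step 8: 12 → 7
The second coordinate changes by -5 each step: at step 8 it is -31.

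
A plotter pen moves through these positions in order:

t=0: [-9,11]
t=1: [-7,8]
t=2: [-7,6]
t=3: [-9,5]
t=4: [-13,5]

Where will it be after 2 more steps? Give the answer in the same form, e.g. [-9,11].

[-27,8]

First differences are [+2,-3], [+0,-2], [-2,-1], [-4,+0]; their common second difference is [-2,+1] (constant acceleration).
step 5: [-13,5] + [-6,+1] → [-19,6]
step 6: [-19,6] + [-8,+2] → [-27,8]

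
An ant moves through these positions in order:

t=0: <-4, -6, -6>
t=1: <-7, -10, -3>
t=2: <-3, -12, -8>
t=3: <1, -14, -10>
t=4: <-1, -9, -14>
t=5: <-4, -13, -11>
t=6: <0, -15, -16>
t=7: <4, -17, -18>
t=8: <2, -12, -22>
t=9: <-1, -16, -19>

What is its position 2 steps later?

Differencing gives <-3, -4, +3>, <+4, -2, -5>, <+4, -2, -2>, <-2, +5, -4>, <-3, -4, +3>, <+4, -2, -5>, <+4, -2, -2>, <-2, +5, -4>, <-3, -4, +3>. This is the pattern <-3, -4, +3>, <+4, -2, -5>, <+4, -2, -2>, <-2, +5, -4> repeated.
step 10: apply <+4, -2, -5> → <3, -18, -24>
step 11: apply <+4, -2, -2> → <7, -20, -26>

<7, -20, -26>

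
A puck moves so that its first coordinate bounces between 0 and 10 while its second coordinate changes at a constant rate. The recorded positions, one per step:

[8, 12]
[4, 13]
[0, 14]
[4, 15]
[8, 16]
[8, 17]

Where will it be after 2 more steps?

The first coordinate travels 4 per step and bounces off the walls at 0 and 10.
  step 6: 8 → 4
  step 7: 4 → 0
The second coordinate changes by +1 each step: at step 7 it is 19.

[0, 19]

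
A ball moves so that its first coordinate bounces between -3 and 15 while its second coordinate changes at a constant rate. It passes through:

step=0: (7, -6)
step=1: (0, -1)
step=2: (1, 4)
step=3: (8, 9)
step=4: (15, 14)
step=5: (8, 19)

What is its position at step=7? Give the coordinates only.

The first coordinate travels 7 per step and bounces off the walls at -3 and 15.
  step 6: 8 → 1
  step 7: 1 → 0
The second coordinate changes by +5 each step: at step 7 it is 29.

(0, 29)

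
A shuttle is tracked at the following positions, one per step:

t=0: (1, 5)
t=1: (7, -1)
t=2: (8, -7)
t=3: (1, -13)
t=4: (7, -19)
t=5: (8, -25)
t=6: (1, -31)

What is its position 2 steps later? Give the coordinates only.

(8, -43)

The first coordinate repeats the cycle [1, 7, 8] with period 3; step 8 mod 3 = 2, giving 8.
The second coordinate changes by -6 each step, so at step 8 it is 5 + 8·(-6) = -43.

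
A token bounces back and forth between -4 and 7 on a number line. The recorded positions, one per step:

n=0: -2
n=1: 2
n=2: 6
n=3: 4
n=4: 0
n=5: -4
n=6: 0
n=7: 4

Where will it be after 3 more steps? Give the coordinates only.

The value reflects between -4 and 7, moving 4 per step.
  step 8: 4 → 6
  step 9: 6 → 2
  step 10: 2 → -2

-2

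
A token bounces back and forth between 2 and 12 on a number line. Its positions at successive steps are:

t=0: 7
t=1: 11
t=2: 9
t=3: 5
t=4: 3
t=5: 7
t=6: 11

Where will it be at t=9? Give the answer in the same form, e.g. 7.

The value reflects between 2 and 12, moving 4 per step.
  step 7: 11 → 9
  step 8: 9 → 5
  step 9: 5 → 3

3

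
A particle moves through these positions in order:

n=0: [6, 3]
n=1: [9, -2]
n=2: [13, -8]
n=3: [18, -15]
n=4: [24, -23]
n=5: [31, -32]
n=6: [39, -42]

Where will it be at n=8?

Taking differences between consecutive positions: [+3, -5], [+4, -6], [+5, -7], [+6, -8], [+7, -9], [+8, -10]. These grow by [+1, -1] each step.
step 7: [39, -42] + [+9, -11] → [48, -53]
step 8: [48, -53] + [+10, -12] → [58, -65]

[58, -65]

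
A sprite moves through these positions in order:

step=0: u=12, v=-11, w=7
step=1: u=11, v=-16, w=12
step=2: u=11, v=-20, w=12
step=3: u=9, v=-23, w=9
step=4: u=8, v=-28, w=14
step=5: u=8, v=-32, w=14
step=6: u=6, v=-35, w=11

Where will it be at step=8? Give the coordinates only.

Step-to-step displacements: (-1,-5,+5), (+0,-4,+0), (-2,-3,-3), (-1,-5,+5), (+0,-4,+0), (-2,-3,-3) — a repeating cycle of length 3.
step 7: apply (-1,-5,+5) → u=5, v=-40, w=16
step 8: apply (+0,-4,+0) → u=5, v=-44, w=16

u=5, v=-44, w=16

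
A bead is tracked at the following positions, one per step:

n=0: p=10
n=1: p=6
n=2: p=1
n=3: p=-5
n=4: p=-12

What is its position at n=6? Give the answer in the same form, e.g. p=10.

Taking differences between consecutive positions: -4, -5, -6, -7. These grow by -1 each step.
step 5: -12 − 8 → p=-20
step 6: -20 − 9 → p=-29

p=-29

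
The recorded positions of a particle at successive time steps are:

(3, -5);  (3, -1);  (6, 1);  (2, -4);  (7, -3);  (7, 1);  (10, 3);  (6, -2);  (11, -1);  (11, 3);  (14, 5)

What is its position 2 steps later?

Step-to-step displacements: (+0, +4), (+3, +2), (-4, -5), (+5, +1), (+0, +4), (+3, +2), (-4, -5), (+5, +1), (+0, +4), (+3, +2) — a repeating cycle of length 4.
step 11: apply (-4, -5) → (10, 0)
step 12: apply (+5, +1) → (15, 1)

(15, 1)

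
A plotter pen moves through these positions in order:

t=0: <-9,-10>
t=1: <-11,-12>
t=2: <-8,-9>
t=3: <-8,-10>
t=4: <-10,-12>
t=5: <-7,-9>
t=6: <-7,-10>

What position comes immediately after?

<-9,-12>

Differencing gives <-2,-2>, <+3,+3>, <+0,-1>, <-2,-2>, <+3,+3>, <+0,-1>. This is the pattern <-2,-2>, <+3,+3>, <+0,-1> repeated.
step 7: apply <-2,-2> → <-9,-12>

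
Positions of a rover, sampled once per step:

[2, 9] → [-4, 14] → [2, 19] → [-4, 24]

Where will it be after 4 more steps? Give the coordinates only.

First: cycles through 2, -4 every 2 steps. Step 7 lands at position 1 of the cycle → -4.
Second: linear, +5 per step → 44 at step 7.

[-4, 44]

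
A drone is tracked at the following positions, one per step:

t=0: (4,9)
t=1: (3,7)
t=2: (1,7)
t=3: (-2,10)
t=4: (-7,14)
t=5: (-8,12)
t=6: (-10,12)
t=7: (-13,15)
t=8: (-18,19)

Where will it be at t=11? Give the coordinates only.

Differencing gives (-1,-2), (-2,+0), (-3,+3), (-5,+4), (-1,-2), (-2,+0), (-3,+3), (-5,+4). This is the pattern (-1,-2), (-2,+0), (-3,+3), (-5,+4) repeated.
step 9: apply (-1,-2) → (-19,17)
step 10: apply (-2,+0) → (-21,17)
step 11: apply (-3,+3) → (-24,20)

(-24,20)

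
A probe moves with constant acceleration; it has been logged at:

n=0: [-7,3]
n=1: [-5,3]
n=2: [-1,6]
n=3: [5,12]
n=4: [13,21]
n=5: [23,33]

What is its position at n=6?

Successive displacements: [+2,+0], [+4,+3], [+6,+6], [+8,+9], [+10,+12] — each changes by [+2,+3].
step 6: [23,33] + [+12,+15] → [35,48]

[35,48]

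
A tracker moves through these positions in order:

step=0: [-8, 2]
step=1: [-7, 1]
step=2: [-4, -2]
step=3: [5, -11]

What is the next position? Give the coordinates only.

Step-to-step displacements: [+1, -1], [+3, -3], [+9, -9]; each is 3× the previous.
step 4: [5, -11] + [+27, -27] → [32, -38]

[32, -38]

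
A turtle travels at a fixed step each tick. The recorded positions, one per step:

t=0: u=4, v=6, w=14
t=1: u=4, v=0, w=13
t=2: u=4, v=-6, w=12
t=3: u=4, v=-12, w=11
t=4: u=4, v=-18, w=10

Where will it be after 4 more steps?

u=4, v=-42, w=6

Each step adds (+0, -6, -1) to the position.
step 5: u=4, v=-18, w=10 + (+0, -6, -1) → u=4, v=-24, w=9
step 6: u=4, v=-24, w=9 + (+0, -6, -1) → u=4, v=-30, w=8
step 7: u=4, v=-30, w=8 + (+0, -6, -1) → u=4, v=-36, w=7
step 8: u=4, v=-36, w=7 + (+0, -6, -1) → u=4, v=-42, w=6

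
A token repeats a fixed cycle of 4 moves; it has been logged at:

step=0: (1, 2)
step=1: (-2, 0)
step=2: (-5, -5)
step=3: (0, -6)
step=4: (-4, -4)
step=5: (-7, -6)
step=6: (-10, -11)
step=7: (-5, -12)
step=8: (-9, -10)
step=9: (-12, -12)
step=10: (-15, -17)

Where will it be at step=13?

Differencing gives (-3, -2), (-3, -5), (+5, -1), (-4, +2), (-3, -2), (-3, -5), (+5, -1), (-4, +2), (-3, -2), (-3, -5). This is the pattern (-3, -2), (-3, -5), (+5, -1), (-4, +2) repeated.
step 11: apply (+5, -1) → (-10, -18)
step 12: apply (-4, +2) → (-14, -16)
step 13: apply (-3, -2) → (-17, -18)

(-17, -18)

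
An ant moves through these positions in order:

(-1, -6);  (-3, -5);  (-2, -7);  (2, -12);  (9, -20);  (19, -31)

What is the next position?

(32, -45)

Successive displacements: (-2, +1), (+1, -2), (+4, -5), (+7, -8), (+10, -11) — each changes by (+3, -3).
step 6: (19, -31) + (+13, -14) → (32, -45)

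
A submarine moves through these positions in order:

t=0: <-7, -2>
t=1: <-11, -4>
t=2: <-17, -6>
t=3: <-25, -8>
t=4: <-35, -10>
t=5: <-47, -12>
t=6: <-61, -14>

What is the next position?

<-77, -16>

First differences are <-4, -2>, <-6, -2>, <-8, -2>, <-10, -2>, <-12, -2>, <-14, -2>; their common second difference is <-2, +0> (constant acceleration).
step 7: <-61, -14> + <-16, -2> → <-77, -16>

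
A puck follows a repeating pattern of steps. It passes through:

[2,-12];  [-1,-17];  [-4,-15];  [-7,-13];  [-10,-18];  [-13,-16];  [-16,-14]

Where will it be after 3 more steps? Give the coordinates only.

The moves between consecutive positions are [-3,-5], [-3,+2], [-3,+2], [-3,-5], [-3,+2], [-3,+2]; they repeat the 3-cycle [[-3,-5], [-3,+2], [-3,+2]].
step 7: apply [-3,-5] → [-19,-19]
step 8: apply [-3,+2] → [-22,-17]
step 9: apply [-3,+2] → [-25,-15]

[-25,-15]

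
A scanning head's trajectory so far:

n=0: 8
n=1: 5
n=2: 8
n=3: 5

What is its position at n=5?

5

Step-to-step displacements: -3, +3, -3; each is -1× the previous.
step 4: 5 + 3 → 8
step 5: 8 − 3 → 5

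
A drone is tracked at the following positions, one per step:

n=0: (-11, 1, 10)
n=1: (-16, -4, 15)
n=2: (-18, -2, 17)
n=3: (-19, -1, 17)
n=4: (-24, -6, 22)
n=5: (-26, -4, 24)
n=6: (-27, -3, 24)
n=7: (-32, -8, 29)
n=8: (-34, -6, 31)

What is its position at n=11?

Step-to-step displacements: (-5, -5, +5), (-2, +2, +2), (-1, +1, +0), (-5, -5, +5), (-2, +2, +2), (-1, +1, +0), (-5, -5, +5), (-2, +2, +2) — a repeating cycle of length 3.
step 9: apply (-1, +1, +0) → (-35, -5, 31)
step 10: apply (-5, -5, +5) → (-40, -10, 36)
step 11: apply (-2, +2, +2) → (-42, -8, 38)

(-42, -8, 38)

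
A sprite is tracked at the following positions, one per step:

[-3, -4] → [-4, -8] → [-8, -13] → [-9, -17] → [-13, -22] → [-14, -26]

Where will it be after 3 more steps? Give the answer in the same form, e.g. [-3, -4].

[-23, -40]

Differencing gives [-1, -4], [-4, -5], [-1, -4], [-4, -5], [-1, -4]. This is the pattern [-1, -4], [-4, -5] repeated.
step 6: apply [-4, -5] → [-18, -31]
step 7: apply [-1, -4] → [-19, -35]
step 8: apply [-4, -5] → [-23, -40]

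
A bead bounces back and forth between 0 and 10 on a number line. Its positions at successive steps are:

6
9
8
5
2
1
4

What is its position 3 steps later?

The value travels 3 per step and bounces off the walls at 0 and 10.
  step 7: 4 → 7
  step 8: 7 → 10
  step 9: 10 → 7

7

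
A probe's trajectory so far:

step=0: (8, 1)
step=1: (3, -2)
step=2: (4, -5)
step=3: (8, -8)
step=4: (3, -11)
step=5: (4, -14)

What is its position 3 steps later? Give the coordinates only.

(4, -23)

The first coordinate repeats the cycle [8, 3, 4] with period 3; step 8 mod 3 = 2, giving 4.
The second coordinate changes by -3 each step, so at step 8 it is 1 + 8·(-3) = -23.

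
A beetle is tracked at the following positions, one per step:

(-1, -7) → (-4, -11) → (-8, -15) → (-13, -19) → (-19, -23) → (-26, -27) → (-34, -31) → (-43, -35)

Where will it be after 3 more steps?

(-76, -47)

Successive displacements: (-3, -4), (-4, -4), (-5, -4), (-6, -4), (-7, -4), (-8, -4), (-9, -4) — each changes by (-1, +0).
step 8: (-43, -35) + (-10, -4) → (-53, -39)
step 9: (-53, -39) + (-11, -4) → (-64, -43)
step 10: (-64, -43) + (-12, -4) → (-76, -47)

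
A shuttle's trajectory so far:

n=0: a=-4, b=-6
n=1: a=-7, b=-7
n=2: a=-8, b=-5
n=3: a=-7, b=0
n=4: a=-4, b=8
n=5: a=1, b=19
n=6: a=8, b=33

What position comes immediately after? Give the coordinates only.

Successive displacements: (-3,-1), (-1,+2), (+1,+5), (+3,+8), (+5,+11), (+7,+14) — each changes by (+2,+3).
step 7: a=8, b=33 + (+9,+17) → a=17, b=50

a=17, b=50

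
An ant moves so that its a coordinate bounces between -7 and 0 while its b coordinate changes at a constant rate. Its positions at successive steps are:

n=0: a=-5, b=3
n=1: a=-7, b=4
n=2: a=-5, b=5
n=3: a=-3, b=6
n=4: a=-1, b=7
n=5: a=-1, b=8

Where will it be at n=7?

a=-5, b=10

The a coordinate reflects between -7 and 0, moving 2 per step.
  step 6: -1 → -3
  step 7: -3 → -5
The b coordinate changes by +1 each step: at step 7 it is 10.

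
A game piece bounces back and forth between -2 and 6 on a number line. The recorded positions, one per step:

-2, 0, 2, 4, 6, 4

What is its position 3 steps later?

-2

The value travels 2 per step and bounces off the walls at -2 and 6.
  step 6: 4 → 2
  step 7: 2 → 0
  step 8: 0 → -2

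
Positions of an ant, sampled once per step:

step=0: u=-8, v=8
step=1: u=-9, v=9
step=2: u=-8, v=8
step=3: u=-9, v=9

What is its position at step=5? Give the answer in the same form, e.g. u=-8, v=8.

u=-9, v=9

Consecutive displacements (-1,+1), (+1,-1), (-1,+1) scale by a factor of -1 each step.
step 4: u=-9, v=9 + (+1,-1) → u=-8, v=8
step 5: u=-8, v=8 + (-1,+1) → u=-9, v=9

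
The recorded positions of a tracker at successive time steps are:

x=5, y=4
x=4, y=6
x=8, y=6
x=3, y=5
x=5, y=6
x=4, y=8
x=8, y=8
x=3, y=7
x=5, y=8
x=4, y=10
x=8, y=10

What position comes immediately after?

x=3, y=9

Differencing gives (-1, +2), (+4, +0), (-5, -1), (+2, +1), (-1, +2), (+4, +0), (-5, -1), (+2, +1), (-1, +2), (+4, +0). This is the pattern (-1, +2), (+4, +0), (-5, -1), (+2, +1) repeated.
step 11: apply (-5, -1) → x=3, y=9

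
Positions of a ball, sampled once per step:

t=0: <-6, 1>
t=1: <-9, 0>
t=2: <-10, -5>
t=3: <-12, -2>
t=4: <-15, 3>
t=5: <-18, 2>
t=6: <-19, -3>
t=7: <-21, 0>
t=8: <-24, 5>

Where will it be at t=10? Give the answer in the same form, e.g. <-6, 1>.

<-28, -1>

The moves between consecutive positions are <-3, -1>, <-1, -5>, <-2, +3>, <-3, +5>, <-3, -1>, <-1, -5>, <-2, +3>, <-3, +5>; they repeat the 4-cycle [<-3, -1>, <-1, -5>, <-2, +3>, <-3, +5>].
step 9: apply <-3, -1> → <-27, 4>
step 10: apply <-1, -5> → <-28, -1>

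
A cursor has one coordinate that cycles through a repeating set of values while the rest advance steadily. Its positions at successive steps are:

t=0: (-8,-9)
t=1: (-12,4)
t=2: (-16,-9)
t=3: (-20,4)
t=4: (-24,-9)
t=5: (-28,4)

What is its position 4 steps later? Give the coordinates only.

The first coordinate changes by -4 each step, so at step 9 it is -8 + 9·(-4) = -44.
The second coordinate repeats the cycle [-9, 4] with period 2; step 9 mod 2 = 1, giving 4.

(-44,4)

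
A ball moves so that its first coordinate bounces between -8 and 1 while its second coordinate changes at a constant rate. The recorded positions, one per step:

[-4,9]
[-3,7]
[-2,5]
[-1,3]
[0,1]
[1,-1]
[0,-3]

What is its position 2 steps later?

[-2,-7]

The first coordinate reflects between -8 and 1, moving 1 per step.
  step 7: 0 → -1
  step 8: -1 → -2
The second coordinate changes by -2 each step: at step 8 it is -7.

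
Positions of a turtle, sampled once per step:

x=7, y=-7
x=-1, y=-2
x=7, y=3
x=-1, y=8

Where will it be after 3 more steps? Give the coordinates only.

x=7, y=23

X: cycles through 7, -1 every 2 steps. Step 6 lands at position 0 of the cycle → 7.
Y: linear, +5 per step → 23 at step 6.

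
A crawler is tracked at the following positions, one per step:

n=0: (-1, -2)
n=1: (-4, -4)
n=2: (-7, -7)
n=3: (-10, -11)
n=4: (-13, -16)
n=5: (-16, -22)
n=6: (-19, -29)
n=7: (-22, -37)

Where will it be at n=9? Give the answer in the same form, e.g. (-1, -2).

(-28, -56)

First differences are (-3, -2), (-3, -3), (-3, -4), (-3, -5), (-3, -6), (-3, -7), (-3, -8); their common second difference is (+0, -1) (constant acceleration).
step 8: (-22, -37) + (-3, -9) → (-25, -46)
step 9: (-25, -46) + (-3, -10) → (-28, -56)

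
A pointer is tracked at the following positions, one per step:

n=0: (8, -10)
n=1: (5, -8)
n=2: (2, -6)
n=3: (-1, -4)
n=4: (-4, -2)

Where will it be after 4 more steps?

(-16, 6)

Constant displacement of (-3, +2) per step.
step 5: (-4, -2) + (-3, +2) → (-7, 0)
step 6: (-7, 0) + (-3, +2) → (-10, 2)
step 7: (-10, 2) + (-3, +2) → (-13, 4)
step 8: (-13, 4) + (-3, +2) → (-16, 6)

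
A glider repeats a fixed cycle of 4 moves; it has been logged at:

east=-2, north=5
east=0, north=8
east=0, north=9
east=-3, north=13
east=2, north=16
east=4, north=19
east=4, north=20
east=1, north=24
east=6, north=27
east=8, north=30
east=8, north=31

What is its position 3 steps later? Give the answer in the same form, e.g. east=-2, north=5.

Differencing gives (+2, +3), (+0, +1), (-3, +4), (+5, +3), (+2, +3), (+0, +1), (-3, +4), (+5, +3), (+2, +3), (+0, +1). This is the pattern (+2, +3), (+0, +1), (-3, +4), (+5, +3) repeated.
step 11: apply (-3, +4) → east=5, north=35
step 12: apply (+5, +3) → east=10, north=38
step 13: apply (+2, +3) → east=12, north=41

east=12, north=41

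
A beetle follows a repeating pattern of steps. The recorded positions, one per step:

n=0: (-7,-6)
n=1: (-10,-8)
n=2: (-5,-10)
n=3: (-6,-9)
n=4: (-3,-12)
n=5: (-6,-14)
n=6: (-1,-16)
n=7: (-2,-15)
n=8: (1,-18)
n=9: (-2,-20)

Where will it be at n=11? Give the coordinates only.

Differencing gives (-3,-2), (+5,-2), (-1,+1), (+3,-3), (-3,-2), (+5,-2), (-1,+1), (+3,-3), (-3,-2). This is the pattern (-3,-2), (+5,-2), (-1,+1), (+3,-3) repeated.
step 10: apply (+5,-2) → (3,-22)
step 11: apply (-1,+1) → (2,-21)

(2,-21)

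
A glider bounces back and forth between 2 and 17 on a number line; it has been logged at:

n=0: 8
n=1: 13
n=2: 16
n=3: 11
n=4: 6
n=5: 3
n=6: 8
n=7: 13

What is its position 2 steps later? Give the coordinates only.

11

The value reflects between 2 and 17, moving 5 per step.
  step 8: 13 → 16
  step 9: 16 → 11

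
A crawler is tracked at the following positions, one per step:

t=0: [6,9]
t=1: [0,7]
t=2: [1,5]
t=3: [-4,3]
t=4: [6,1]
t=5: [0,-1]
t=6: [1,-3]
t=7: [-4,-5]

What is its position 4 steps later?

The first coordinate repeats the cycle [6, 0, 1, -4] with period 4; step 11 mod 4 = 3, giving -4.
The second coordinate changes by -2 each step, so at step 11 it is 9 + 11·(-2) = -13.

[-4,-13]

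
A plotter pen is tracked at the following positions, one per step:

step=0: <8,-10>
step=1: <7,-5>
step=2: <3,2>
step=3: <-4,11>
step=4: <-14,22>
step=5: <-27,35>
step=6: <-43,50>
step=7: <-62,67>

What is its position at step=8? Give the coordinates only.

<-84,86>

First differences are <-1,+5>, <-4,+7>, <-7,+9>, <-10,+11>, <-13,+13>, <-16,+15>, <-19,+17>; their common second difference is <-3,+2> (constant acceleration).
step 8: <-62,67> + <-22,+19> → <-84,86>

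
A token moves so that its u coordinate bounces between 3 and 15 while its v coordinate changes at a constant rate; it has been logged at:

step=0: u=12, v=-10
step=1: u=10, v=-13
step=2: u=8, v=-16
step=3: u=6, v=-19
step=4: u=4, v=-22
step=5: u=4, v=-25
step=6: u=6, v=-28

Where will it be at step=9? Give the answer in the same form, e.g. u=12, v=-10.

The u coordinate travels 2 per step and bounces off the walls at 3 and 15.
  step 7: 6 → 8
  step 8: 8 → 10
  step 9: 10 → 12
The v coordinate changes by -3 each step: at step 9 it is -37.

u=12, v=-37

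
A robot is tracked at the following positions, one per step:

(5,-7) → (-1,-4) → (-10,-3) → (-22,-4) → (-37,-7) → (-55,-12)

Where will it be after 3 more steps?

(-127,-39)

Taking differences between consecutive positions: (-6,+3), (-9,+1), (-12,-1), (-15,-3), (-18,-5). These grow by (-3,-2) each step.
step 6: (-55,-12) + (-21,-7) → (-76,-19)
step 7: (-76,-19) + (-24,-9) → (-100,-28)
step 8: (-100,-28) + (-27,-11) → (-127,-39)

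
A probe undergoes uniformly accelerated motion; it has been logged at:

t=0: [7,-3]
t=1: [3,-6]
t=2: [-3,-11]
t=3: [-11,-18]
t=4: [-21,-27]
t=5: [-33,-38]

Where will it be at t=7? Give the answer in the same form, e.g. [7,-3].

[-63,-66]

Successive displacements: [-4,-3], [-6,-5], [-8,-7], [-10,-9], [-12,-11] — each changes by [-2,-2].
step 6: [-33,-38] + [-14,-13] → [-47,-51]
step 7: [-47,-51] + [-16,-15] → [-63,-66]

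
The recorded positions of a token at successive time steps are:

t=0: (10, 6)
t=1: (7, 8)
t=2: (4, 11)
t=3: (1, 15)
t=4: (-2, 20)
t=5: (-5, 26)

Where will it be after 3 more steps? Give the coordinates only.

(-14, 50)

First differences are (-3, +2), (-3, +3), (-3, +4), (-3, +5), (-3, +6); their common second difference is (+0, +1) (constant acceleration).
step 6: (-5, 26) + (-3, +7) → (-8, 33)
step 7: (-8, 33) + (-3, +8) → (-11, 41)
step 8: (-11, 41) + (-3, +9) → (-14, 50)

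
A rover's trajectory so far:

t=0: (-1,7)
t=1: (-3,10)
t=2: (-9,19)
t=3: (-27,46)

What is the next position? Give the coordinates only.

Consecutive displacements (-2,+3), (-6,+9), (-18,+27) scale by a factor of 3 each step.
step 4: (-27,46) + (-54,+81) → (-81,127)

(-81,127)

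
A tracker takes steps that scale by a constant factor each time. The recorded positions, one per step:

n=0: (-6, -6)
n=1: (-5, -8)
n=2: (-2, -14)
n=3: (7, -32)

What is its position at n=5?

The jumps are (+1, -2), (+3, -6), (+9, -18) — a geometric progression with ratio 3.
step 4: (7, -32) + (+27, -54) → (34, -86)
step 5: (34, -86) + (+81, -162) → (115, -248)

(115, -248)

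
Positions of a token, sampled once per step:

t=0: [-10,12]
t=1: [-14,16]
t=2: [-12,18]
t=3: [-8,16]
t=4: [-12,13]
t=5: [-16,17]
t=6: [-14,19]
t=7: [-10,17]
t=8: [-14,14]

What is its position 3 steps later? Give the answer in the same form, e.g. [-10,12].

Differencing gives [-4,+4], [+2,+2], [+4,-2], [-4,-3], [-4,+4], [+2,+2], [+4,-2], [-4,-3]. This is the pattern [-4,+4], [+2,+2], [+4,-2], [-4,-3] repeated.
step 9: apply [-4,+4] → [-18,18]
step 10: apply [+2,+2] → [-16,20]
step 11: apply [+4,-2] → [-12,18]

[-12,18]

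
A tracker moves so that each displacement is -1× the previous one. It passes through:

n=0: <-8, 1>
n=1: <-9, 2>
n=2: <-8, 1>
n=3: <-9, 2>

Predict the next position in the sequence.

The jumps are <-1, +1>, <+1, -1>, <-1, +1> — a geometric progression with ratio -1.
step 4: <-9, 2> + <+1, -1> → <-8, 1>

<-8, 1>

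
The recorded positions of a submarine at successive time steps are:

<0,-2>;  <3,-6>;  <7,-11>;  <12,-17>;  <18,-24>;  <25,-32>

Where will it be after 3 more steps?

Taking differences between consecutive positions: <+3,-4>, <+4,-5>, <+5,-6>, <+6,-7>, <+7,-8>. These grow by <+1,-1> each step.
step 6: <25,-32> + <+8,-9> → <33,-41>
step 7: <33,-41> + <+9,-10> → <42,-51>
step 8: <42,-51> + <+10,-11> → <52,-62>

<52,-62>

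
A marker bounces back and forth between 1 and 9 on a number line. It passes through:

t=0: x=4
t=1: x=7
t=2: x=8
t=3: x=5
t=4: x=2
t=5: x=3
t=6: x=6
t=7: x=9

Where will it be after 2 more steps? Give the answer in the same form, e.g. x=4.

The value reflects between 1 and 9, moving 3 per step.
  step 8: 9 → 6
  step 9: 6 → 3

x=3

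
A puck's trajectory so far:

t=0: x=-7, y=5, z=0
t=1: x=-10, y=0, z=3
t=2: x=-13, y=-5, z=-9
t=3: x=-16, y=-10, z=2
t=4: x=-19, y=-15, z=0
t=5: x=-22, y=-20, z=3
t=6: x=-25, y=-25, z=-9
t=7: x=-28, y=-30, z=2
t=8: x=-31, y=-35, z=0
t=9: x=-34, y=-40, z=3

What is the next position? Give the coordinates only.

X: linear, -3 per step → -37 at step 10.
Y: linear, -5 per step → -45 at step 10.
Z: cycles through 0, 3, -9, 2 every 4 steps. Step 10 lands at position 2 of the cycle → -9.

x=-37, y=-45, z=-9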